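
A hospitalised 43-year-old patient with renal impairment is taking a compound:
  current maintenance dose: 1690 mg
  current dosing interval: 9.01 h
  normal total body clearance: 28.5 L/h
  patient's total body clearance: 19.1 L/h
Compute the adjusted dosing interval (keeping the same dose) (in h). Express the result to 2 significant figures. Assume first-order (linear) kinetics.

13 h

To keep the same average steady-state level, dosing rate must scale with clearance.
CL ratio = 19.1 / 28.5 = 0.6702
New interval (same dose) = 9.01 / 0.6702 = 13.44 h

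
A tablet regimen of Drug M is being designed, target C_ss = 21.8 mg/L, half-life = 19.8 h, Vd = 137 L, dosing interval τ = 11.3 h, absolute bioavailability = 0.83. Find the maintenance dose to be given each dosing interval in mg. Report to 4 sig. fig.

1423 mg

k = ln2 / t½ = 0.693147 / 19.8 = 0.03501 h⁻¹
CL = k × Vd = 0.03501 × 137 = 4.796 L/h
At steady state, F × (Dose/τ) = Css × CL.
Dose = Css × CL × τ / F = 21.8 × 4.796 × 11.3 / 0.83 = 1423 mg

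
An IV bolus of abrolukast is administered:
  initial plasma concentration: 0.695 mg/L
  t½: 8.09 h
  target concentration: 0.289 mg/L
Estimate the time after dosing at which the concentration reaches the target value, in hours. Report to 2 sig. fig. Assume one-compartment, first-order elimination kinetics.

k = ln2 / t½ = 0.693147 / 8.09 = 0.08568 h⁻¹
t = ln(C₀ / C) / k = ln(0.6950 / 0.289) / 0.08568
  = ln(2.405) / 0.08568 = 0.8775 / 0.08568 = 10.24 h

10 h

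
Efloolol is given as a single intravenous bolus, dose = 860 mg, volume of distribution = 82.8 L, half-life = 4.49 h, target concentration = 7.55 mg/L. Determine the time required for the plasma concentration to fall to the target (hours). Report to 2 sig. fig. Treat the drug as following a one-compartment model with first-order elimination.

C₀ = Dose / Vd = 860.0 / 82.8 = 10.39 mg/L
k = ln2 / t½ = 0.693147 / 4.49 = 0.1544 h⁻¹
t = ln(C₀ / C) / k = ln(10.39 / 7.55) / 0.1544
  = ln(1.376) / 0.1544 = 0.3192 / 0.1544 = 2.067 h

2.1 h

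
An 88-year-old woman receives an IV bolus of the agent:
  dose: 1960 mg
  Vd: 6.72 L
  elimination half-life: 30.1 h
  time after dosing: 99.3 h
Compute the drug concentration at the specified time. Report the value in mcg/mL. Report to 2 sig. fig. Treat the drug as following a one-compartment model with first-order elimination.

C₀ = Dose / Vd = 1960 / 6.72 = 291.7 mg/L
k = ln2 / t½ = 0.693147 / 30.1 = 0.02303 h⁻¹
C = C₀ · e^(−k·t) = 291.7 × e^(−0.02303 × 99.3)
  = 291.7 × 0.1016 = 29.64 mg/L
(29.64 mg/L = 29.64 mcg/mL)

30 mcg/mL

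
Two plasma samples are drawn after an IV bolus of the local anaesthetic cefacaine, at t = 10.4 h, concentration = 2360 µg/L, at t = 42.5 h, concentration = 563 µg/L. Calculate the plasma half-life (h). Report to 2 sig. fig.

k = ln(C₁/C₂) / (t₂ − t₁) = ln(2360/563) / (42.5 − 10.4)
  = 1.433 / 32.10 = 0.04464 h⁻¹
t½ = ln2 / k = 0.693147 / 0.04464 = 15.53 h

16 h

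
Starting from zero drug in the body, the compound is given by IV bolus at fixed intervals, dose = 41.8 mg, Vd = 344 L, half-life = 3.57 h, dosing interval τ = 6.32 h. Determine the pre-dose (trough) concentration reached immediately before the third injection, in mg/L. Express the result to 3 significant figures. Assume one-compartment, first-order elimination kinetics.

0.0461 mg/L

C₀ per dose = Dose / Vd = 41.8 / 344 = 0.1215 mg/L
k = ln2 / t½ = 0.693147 / 3.57 = 0.1942 h⁻¹
Fraction remaining after one interval: r = e^(−kτ) = e^(−0.1942 × 6.32) = 0.2931
Before dose 3, 2 doses have been given (aged 1τ, 2τ).
C_trough = C₀ × (r + r²) = 0.1215 × (0.2931 + 0.08591) = 0.04605 mg/L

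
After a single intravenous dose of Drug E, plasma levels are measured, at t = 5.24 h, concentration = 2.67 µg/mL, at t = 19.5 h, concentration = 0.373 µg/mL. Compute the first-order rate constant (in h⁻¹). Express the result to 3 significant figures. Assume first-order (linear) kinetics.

0.138 h⁻¹

k = ln(C₁/C₂) / (t₂ − t₁) = ln(2.67/0.373) / (19.5 − 5.24)
  = 1.968 / 14.26 = 0.1380 h⁻¹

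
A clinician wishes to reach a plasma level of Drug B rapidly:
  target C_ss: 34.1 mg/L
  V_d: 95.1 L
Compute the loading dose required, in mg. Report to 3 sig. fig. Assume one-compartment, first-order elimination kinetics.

LD = Css × Vd = 34.1 × 95.1 = 3243 mg

3240 mg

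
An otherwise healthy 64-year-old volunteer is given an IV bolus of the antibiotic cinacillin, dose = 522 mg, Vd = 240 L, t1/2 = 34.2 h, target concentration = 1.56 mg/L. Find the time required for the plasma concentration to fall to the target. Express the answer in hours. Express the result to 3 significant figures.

C₀ = Dose / Vd = 522.0 / 240 = 2.175 mg/L
k = ln2 / t½ = 0.693147 / 34.2 = 0.02027 h⁻¹
t = ln(C₀ / C) / k = ln(2.175 / 1.56) / 0.02027
  = ln(1.394) / 0.02027 = 0.3322 / 0.02027 = 16.39 h

16.4 h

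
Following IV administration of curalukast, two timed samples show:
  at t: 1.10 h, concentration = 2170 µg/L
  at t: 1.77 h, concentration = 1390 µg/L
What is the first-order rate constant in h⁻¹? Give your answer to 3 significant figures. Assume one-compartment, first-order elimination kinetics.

0.665 h⁻¹

k = ln(C₁/C₂) / (t₂ − t₁) = ln(2170/1390) / (1.77 − 1.10)
  = 0.4454 / 0.6700 = 0.6648 h⁻¹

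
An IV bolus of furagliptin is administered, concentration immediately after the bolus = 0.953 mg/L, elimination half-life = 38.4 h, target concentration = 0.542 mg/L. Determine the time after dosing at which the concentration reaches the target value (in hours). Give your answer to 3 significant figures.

k = ln2 / t½ = 0.693147 / 38.4 = 0.01805 h⁻¹
t = ln(C₀ / C) / k = ln(0.9530 / 0.542) / 0.01805
  = ln(1.758) / 0.01805 = 0.5642 / 0.01805 = 31.26 h

31.3 h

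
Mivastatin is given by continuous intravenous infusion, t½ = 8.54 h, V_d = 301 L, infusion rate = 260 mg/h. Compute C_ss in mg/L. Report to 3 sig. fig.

k = ln2 / t½ = 0.693147 / 8.54 = 0.08116 h⁻¹
CL = k × Vd = 0.08116 × 301 = 24.43 L/h
At steady state Css = R₀ / CL = 260 / 24.43 = 10.64 mg/L

10.6 mg/L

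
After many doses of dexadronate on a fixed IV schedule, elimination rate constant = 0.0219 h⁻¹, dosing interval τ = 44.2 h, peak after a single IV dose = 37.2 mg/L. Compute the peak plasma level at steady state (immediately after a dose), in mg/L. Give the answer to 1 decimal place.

e^(−kτ) = e^(−0.02190 × 44.2) = 0.3798
Accumulation ratio R = 1 / (1 − e^(−kτ)) = 1 / (1 − 0.3798) = 1.612
Steady-state peak = C₀ × R = 37.2 × 1.612 = 59.97 mg/L

60.0 mg/L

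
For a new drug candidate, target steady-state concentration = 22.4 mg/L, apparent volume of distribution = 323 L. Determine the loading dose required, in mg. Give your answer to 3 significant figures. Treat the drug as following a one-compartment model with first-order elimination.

7240 mg

LD = Css × Vd = 22.4 × 323 = 7235 mg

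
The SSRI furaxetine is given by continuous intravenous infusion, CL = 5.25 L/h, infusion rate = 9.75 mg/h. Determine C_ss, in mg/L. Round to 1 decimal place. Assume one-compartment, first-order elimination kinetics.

1.9 mg/L

At steady state Css = R₀ / CL = 9.75 / 5.250 = 1.857 mg/L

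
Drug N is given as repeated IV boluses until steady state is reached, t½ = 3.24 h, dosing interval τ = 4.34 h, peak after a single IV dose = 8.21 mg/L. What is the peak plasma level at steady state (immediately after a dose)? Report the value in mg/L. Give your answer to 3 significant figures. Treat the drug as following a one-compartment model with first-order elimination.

13.6 mg/L

k = ln2 / t½ = 0.693147 / 3.24 = 0.2139 h⁻¹
e^(−kτ) = e^(−0.2139 × 4.34) = 0.3952
Accumulation ratio R = 1 / (1 − e^(−kτ)) = 1 / (1 − 0.3952) = 1.653
Steady-state peak = C₀ × R = 8.21 × 1.653 = 13.57 mg/L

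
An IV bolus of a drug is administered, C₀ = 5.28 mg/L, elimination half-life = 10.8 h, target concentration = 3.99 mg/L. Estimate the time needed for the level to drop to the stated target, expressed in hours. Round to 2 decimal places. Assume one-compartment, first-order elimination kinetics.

k = ln2 / t½ = 0.693147 / 10.8 = 0.06418 h⁻¹
t = ln(C₀ / C) / k = ln(5.280 / 3.99) / 0.06418
  = ln(1.323) / 0.06418 = 0.2799 / 0.06418 = 4.361 h

4.36 h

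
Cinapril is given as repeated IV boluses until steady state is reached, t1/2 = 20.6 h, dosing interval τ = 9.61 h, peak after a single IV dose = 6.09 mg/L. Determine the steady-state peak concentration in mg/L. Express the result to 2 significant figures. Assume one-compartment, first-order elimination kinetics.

22 mg/L

k = ln2 / t½ = 0.693147 / 20.6 = 0.03365 h⁻¹
e^(−kτ) = e^(−0.03365 × 9.61) = 0.7237
Accumulation ratio R = 1 / (1 − e^(−kτ)) = 1 / (1 − 0.7237) = 3.619
Steady-state peak = C₀ × R = 6.09 × 3.619 = 22.04 mg/L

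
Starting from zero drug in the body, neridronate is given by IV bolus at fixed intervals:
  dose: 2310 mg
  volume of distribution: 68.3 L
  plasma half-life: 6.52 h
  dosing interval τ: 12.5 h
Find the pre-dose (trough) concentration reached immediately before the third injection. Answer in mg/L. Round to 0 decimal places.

C₀ per dose = Dose / Vd = 2310 / 68.3 = 33.82 mg/L
k = ln2 / t½ = 0.693147 / 6.52 = 0.1063 h⁻¹
Fraction remaining after one interval: r = e^(−kτ) = e^(−0.1063 × 12.5) = 0.2648
Before dose 3, 2 doses have been given (aged 1τ, 2τ).
C_trough = C₀ × (r + r²) = 33.82 × (0.2648 + 0.07012) = 11.33 mg/L

11 mg/L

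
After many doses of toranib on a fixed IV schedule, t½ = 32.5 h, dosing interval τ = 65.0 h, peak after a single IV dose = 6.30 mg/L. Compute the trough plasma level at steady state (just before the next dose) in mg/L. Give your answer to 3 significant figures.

2.10 mg/L

k = ln2 / t½ = 0.693147 / 32.5 = 0.02133 h⁻¹
e^(−kτ) = e^(−0.02133 × 65.0) = 0.2500
Accumulation ratio R = 1 / (1 − e^(−kτ)) = 1 / (1 − 0.2500) = 1.333
Steady-state trough = C₀ × R × e^(−kτ) = 6.30 × 1.333 × 0.2500 = 2.099 mg/L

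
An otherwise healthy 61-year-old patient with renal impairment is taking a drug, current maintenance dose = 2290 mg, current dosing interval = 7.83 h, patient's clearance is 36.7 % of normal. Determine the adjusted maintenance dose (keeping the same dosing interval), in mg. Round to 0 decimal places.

840 mg

To keep the same average steady-state level, dosing rate must scale with clearance.
CL ratio = 36.7 / 100 = 0.3670
New dose (same interval) = 2290 × 0.3670 = 840.4 mg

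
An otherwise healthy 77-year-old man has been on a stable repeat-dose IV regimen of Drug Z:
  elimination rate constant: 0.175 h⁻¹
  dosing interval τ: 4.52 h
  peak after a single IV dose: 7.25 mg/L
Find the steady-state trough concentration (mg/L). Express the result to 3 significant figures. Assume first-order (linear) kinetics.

e^(−kτ) = e^(−0.1750 × 4.52) = 0.4534
Accumulation ratio R = 1 / (1 − e^(−kτ)) = 1 / (1 − 0.4534) = 1.829
Steady-state trough = C₀ × R × e^(−kτ) = 7.25 × 1.829 × 0.4534 = 6.012 mg/L

6.01 mg/L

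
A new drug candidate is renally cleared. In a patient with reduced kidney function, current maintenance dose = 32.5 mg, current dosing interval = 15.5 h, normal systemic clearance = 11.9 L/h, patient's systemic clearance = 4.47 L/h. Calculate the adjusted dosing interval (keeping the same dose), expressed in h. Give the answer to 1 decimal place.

41.3 h

To keep the same average steady-state level, dosing rate must scale with clearance.
CL ratio = 4.47 / 11.9 = 0.3756
New interval (same dose) = 15.5 / 0.3756 = 41.27 h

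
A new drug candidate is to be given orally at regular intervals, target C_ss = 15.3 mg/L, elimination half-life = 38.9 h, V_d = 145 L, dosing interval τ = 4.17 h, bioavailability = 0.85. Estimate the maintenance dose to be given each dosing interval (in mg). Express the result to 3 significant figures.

194 mg

k = ln2 / t½ = 0.693147 / 38.9 = 0.01782 h⁻¹
CL = k × Vd = 0.01782 × 145 = 2.584 L/h
At steady state, F × (Dose/τ) = Css × CL.
Dose = Css × CL × τ / F = 15.3 × 2.584 × 4.17 / 0.85 = 194.0 mg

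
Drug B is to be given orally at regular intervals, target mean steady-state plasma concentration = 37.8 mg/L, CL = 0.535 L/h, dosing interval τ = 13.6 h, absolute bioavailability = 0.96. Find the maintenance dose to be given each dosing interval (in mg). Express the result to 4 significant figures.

At steady state, F × (Dose/τ) = Css × CL.
Dose = Css × CL × τ / F = 37.8 × 0.5350 × 13.6 / 0.96 = 286.5 mg

286.5 mg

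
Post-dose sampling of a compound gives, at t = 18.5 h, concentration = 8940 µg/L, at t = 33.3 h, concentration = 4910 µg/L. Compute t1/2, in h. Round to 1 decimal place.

17.1 h

k = ln(C₁/C₂) / (t₂ − t₁) = ln(8940/4910) / (33.3 − 18.5)
  = 0.5993 / 14.80 = 0.04049 h⁻¹
t½ = ln2 / k = 0.693147 / 0.04049 = 17.12 h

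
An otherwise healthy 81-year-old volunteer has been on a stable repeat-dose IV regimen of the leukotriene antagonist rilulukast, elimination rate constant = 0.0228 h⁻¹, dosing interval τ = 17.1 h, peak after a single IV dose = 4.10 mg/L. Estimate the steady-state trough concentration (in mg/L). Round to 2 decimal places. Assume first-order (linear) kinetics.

8.60 mg/L

e^(−kτ) = e^(−0.02280 × 17.1) = 0.6771
Accumulation ratio R = 1 / (1 − e^(−kτ)) = 1 / (1 − 0.6771) = 3.097
Steady-state trough = C₀ × R × e^(−kτ) = 4.10 × 3.097 × 0.6771 = 8.598 mg/L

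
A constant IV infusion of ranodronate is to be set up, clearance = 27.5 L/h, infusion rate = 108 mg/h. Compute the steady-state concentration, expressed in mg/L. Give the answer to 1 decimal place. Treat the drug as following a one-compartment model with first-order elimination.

At steady state Css = R₀ / CL = 108 / 27.50 = 3.927 mg/L

3.9 mg/L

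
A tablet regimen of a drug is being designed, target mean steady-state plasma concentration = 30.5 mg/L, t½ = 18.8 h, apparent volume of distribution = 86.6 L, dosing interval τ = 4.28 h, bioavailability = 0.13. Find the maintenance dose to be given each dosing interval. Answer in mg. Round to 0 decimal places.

3206 mg

k = ln2 / t½ = 0.693147 / 18.8 = 0.03687 h⁻¹
CL = k × Vd = 0.03687 × 86.6 = 3.193 L/h
At steady state, F × (Dose/τ) = Css × CL.
Dose = Css × CL × τ / F = 30.5 × 3.193 × 4.28 / 0.13 = 3206 mg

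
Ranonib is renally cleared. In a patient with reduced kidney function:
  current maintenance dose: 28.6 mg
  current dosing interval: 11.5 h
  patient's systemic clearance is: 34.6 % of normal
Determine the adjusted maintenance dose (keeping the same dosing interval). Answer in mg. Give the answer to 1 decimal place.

To keep the same average steady-state level, dosing rate must scale with clearance.
CL ratio = 34.6 / 100 = 0.3460
New dose (same interval) = 28.6 × 0.3460 = 9.896 mg

9.9 mg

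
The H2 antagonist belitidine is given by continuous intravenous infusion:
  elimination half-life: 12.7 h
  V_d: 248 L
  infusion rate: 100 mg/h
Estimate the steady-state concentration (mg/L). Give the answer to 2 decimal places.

7.39 mg/L

k = ln2 / t½ = 0.693147 / 12.7 = 0.05458 h⁻¹
CL = k × Vd = 0.05458 × 248 = 13.54 L/h
At steady state Css = R₀ / CL = 100 / 13.54 = 7.386 mg/L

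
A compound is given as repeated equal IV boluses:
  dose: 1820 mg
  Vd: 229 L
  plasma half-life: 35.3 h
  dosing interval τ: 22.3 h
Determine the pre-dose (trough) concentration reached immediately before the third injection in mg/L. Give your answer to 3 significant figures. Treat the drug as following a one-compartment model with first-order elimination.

C₀ per dose = Dose / Vd = 1820 / 229 = 7.948 mg/L
k = ln2 / t½ = 0.693147 / 35.3 = 0.01964 h⁻¹
Fraction remaining after one interval: r = e^(−kτ) = e^(−0.01964 × 22.3) = 0.6453
Before dose 3, 2 doses have been given (aged 1τ, 2τ).
C_trough = C₀ × (r + r²) = 7.948 × (0.6453 + 0.4164) = 8.438 mg/L

8.44 mg/L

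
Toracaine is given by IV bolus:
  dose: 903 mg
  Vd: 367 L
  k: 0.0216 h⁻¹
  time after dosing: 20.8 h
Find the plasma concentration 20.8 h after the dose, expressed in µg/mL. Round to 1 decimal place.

1.6 µg/mL

C₀ = Dose / Vd = 903.0 / 367 = 2.460 mg/L
C = C₀ · e^(−k·t) = 2.460 × e^(−0.02160 × 20.8)
  = 2.460 × 0.6381 = 1.570 mg/L
(1.570 mg/L = 1.570 µg/mL)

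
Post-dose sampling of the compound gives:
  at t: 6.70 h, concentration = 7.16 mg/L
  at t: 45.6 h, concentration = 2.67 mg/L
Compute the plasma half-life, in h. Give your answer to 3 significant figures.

k = ln(C₁/C₂) / (t₂ − t₁) = ln(7.16/2.67) / (45.6 − 6.70)
  = 0.9864 / 38.90 = 0.02536 h⁻¹
t½ = ln2 / k = 0.693147 / 0.02536 = 27.33 h

27.3 h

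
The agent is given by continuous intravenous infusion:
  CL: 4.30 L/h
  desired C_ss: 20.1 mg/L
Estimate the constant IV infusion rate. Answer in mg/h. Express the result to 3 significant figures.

At steady state, infusion rate R₀ = Css × CL = 20.1 × 4.300 = 86.43 mg/h

86.4 mg/h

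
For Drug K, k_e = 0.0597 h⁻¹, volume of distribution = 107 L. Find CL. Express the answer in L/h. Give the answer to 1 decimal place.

CL = k × Vd = 0.0597 × 107 = 6.388 L/h

6.4 L/h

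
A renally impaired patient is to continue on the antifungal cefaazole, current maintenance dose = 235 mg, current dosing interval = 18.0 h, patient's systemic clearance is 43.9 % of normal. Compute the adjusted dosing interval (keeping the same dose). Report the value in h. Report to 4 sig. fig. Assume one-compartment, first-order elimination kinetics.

To keep the same average steady-state level, dosing rate must scale with clearance.
CL ratio = 43.9 / 100 = 0.4390
New interval (same dose) = 18.0 / 0.4390 = 41.00 h

41.00 h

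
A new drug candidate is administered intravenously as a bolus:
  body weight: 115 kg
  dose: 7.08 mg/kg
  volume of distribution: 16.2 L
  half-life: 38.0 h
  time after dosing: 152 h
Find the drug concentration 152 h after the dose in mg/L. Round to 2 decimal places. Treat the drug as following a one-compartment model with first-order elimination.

Total dose = 7.08 × 115 = 814.2 mg
C₀ = Dose / Vd = 814.2 / 16.2 = 50.26 mg/L
k = ln2 / t½ = 0.693147 / 38.0 = 0.01824 h⁻¹
C = C₀ · e^(−k·t) = 50.26 × e^(−0.01824 × 152)
  = 50.26 × 0.06251 = 3.142 mg/L

3.14 mg/L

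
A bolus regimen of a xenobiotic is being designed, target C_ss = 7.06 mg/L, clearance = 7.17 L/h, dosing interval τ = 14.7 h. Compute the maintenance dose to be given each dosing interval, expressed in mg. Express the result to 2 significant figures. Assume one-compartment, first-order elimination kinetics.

At steady state, Dose/τ = Css × CL.
Dose = Css × CL × τ = 7.06 × 7.170 × 14.7 = 744.1 mg

740 mg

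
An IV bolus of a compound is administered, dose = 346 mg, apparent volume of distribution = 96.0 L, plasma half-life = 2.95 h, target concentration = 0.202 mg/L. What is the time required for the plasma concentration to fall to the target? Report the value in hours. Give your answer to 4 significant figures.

12.26 h

C₀ = Dose / Vd = 346.0 / 96.0 = 3.604 mg/L
k = ln2 / t½ = 0.693147 / 2.95 = 0.2350 h⁻¹
t = ln(C₀ / C) / k = ln(3.604 / 0.202) / 0.2350
  = ln(17.84) / 0.2350 = 2.881 / 0.2350 = 12.26 h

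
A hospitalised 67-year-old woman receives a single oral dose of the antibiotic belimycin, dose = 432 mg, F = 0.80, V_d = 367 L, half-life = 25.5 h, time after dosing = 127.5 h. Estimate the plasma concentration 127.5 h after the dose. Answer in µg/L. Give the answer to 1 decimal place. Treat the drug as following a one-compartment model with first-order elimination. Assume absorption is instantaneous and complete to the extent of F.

Amount reaching circulation = F × Dose = 0.80 × 432.0 = 345.6 mg
C₀ = F·Dose / Vd = 345.6 / 367 = 0.9417 mg/L
k = ln2 / t½ = 0.693147 / 25.5 = 0.02718 h⁻¹
t / t½ = 127.5 / 25.5 = 5 half-lives
C = C₀ × (1/2)^5 = 0.9417 × 0.03125 = 0.02943 mg/L
Convert: 0.02943 mg/L × 1000 = 29.43 µg/L

29.4 µg/L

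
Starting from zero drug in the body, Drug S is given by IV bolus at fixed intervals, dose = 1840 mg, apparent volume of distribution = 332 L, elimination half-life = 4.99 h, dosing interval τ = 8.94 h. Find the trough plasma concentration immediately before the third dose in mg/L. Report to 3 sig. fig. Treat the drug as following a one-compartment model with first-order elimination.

2.06 mg/L

C₀ per dose = Dose / Vd = 1840 / 332 = 5.542 mg/L
k = ln2 / t½ = 0.693147 / 4.99 = 0.1389 h⁻¹
Fraction remaining after one interval: r = e^(−kτ) = e^(−0.1389 × 8.94) = 0.2889
Before dose 3, 2 doses have been given (aged 1τ, 2τ).
C_trough = C₀ × (r + r²) = 5.542 × (0.2889 + 0.08346) = 2.064 mg/L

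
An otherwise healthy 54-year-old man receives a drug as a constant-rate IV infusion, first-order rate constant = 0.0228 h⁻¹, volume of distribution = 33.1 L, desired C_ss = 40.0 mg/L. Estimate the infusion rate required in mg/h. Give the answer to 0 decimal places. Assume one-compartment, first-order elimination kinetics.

30 mg/h

CL = k × Vd = 0.02280 × 33.1 = 0.7547 L/h
At steady state, infusion rate R₀ = Css × CL = 40.0 × 0.7547 = 30.19 mg/h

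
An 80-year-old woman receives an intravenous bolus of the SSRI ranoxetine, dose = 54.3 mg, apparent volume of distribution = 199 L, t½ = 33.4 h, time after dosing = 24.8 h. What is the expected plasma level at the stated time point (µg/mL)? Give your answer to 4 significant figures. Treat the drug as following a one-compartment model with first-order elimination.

0.1631 µg/mL

C₀ = Dose / Vd = 54.30 / 199 = 0.2729 mg/L
k = ln2 / t½ = 0.693147 / 33.4 = 0.02075 h⁻¹
C = C₀ · e^(−k·t) = 0.2729 × e^(−0.02075 × 24.8)
  = 0.2729 × 0.5977 = 0.1631 mg/L
(0.1631 mg/L = 0.1631 µg/mL)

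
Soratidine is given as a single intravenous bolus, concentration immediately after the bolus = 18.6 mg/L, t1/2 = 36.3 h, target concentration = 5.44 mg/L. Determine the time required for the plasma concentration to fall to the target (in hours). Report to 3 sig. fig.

64.4 h

k = ln2 / t½ = 0.693147 / 36.3 = 0.01909 h⁻¹
t = ln(C₀ / C) / k = ln(18.60 / 5.44) / 0.01909
  = ln(3.419) / 0.01909 = 1.229 / 0.01909 = 64.38 h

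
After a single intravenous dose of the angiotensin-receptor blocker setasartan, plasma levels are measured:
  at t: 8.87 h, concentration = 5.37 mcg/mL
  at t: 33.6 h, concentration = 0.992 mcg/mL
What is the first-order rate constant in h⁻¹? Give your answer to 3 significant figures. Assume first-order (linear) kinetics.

0.0683 h⁻¹

k = ln(C₁/C₂) / (t₂ − t₁) = ln(5.37/0.992) / (33.6 − 8.87)
  = 1.689 / 24.73 = 0.06830 h⁻¹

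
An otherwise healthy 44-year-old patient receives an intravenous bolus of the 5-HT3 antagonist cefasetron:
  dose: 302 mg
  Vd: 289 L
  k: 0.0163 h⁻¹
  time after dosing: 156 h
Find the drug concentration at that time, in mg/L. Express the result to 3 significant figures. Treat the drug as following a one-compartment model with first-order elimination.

0.0822 mg/L

C₀ = Dose / Vd = 302.0 / 289 = 1.045 mg/L
C = C₀ · e^(−k·t) = 1.045 × e^(−0.01630 × 156)
  = 1.045 × 0.07865 = 0.08219 mg/L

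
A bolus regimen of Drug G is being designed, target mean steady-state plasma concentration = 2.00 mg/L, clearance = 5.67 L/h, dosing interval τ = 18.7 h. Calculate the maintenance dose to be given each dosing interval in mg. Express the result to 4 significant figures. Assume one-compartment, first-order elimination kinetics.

At steady state, Dose/τ = Css × CL.
Dose = Css × CL × τ = 2.00 × 5.670 × 18.7 = 212.1 mg

212.1 mg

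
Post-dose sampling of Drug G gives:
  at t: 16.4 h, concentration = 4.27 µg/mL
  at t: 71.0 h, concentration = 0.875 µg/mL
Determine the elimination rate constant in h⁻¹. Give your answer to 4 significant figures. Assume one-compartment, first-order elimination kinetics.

k = ln(C₁/C₂) / (t₂ − t₁) = ln(4.27/0.875) / (71.0 − 16.4)
  = 1.585 / 54.60 = 0.02903 h⁻¹

0.02903 h⁻¹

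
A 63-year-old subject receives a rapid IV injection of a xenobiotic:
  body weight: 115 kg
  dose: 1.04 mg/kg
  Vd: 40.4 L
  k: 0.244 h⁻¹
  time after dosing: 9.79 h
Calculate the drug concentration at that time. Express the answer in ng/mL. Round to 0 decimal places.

Total dose = 1.04 × 115 = 119.6 mg
C₀ = Dose / Vd = 119.6 / 40.4 = 2.960 mg/L
C = C₀ · e^(−k·t) = 2.960 × e^(−0.2440 × 9.79)
  = 2.960 × 0.09174 = 0.2716 mg/L
Convert: 0.2716 mg/L × 1000 = 271.6 ng/mL

272 ng/mL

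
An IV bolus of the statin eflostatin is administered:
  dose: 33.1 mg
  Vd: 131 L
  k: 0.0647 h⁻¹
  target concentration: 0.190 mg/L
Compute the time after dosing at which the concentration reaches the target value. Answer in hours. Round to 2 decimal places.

C₀ = Dose / Vd = 33.10 / 131 = 0.2527 mg/L
t = ln(C₀ / C) / k = ln(0.2527 / 0.190) / 0.06470
  = ln(1.330) / 0.06470 = 0.2852 / 0.06470 = 4.408 h

4.41 h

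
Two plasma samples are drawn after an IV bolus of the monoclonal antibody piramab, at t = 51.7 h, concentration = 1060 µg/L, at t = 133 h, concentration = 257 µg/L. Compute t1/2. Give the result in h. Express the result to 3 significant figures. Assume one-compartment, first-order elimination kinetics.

39.8 h

k = ln(C₁/C₂) / (t₂ − t₁) = ln(1060/257) / (133 − 51.7)
  = 1.417 / 81.30 = 0.01743 h⁻¹
t½ = ln2 / k = 0.693147 / 0.01743 = 39.77 h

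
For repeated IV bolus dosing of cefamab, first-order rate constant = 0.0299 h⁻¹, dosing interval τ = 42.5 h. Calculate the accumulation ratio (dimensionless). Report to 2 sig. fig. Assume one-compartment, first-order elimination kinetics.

1.4

e^(−kτ) = e^(−0.02990 × 42.5) = 0.2806
Accumulation ratio R = 1 / (1 − e^(−kτ)) = 1 / (1 − 0.2806) = 1.390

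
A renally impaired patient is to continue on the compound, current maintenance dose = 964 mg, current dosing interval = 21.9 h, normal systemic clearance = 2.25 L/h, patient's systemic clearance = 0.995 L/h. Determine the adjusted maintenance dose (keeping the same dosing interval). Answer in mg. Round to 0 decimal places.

To keep the same average steady-state level, dosing rate must scale with clearance.
CL ratio = 0.995 / 2.25 = 0.4422
New dose (same interval) = 964 × 0.4422 = 426.3 mg

426 mg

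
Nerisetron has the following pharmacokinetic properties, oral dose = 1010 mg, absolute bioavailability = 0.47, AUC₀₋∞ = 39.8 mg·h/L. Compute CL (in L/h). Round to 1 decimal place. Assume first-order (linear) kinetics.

CL = F·Dose / AUC = 0.47 × 1010 / 39.8 = 11.93 L/h

11.9 L/h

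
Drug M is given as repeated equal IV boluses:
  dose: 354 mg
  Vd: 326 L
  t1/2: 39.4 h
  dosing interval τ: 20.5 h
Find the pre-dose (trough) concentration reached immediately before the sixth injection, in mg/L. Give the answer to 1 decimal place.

2.1 mg/L

C₀ per dose = Dose / Vd = 354 / 326 = 1.086 mg/L
k = ln2 / t½ = 0.693147 / 39.4 = 0.01759 h⁻¹
Fraction remaining after one interval: r = e^(−kτ) = e^(−0.01759 × 20.5) = 0.6973
Before dose 6, 5 doses have been given (aged 1τ, 2τ, 3τ, 4τ, 5τ).
C_trough = C₀ × (r + r² + … + r^5) = C₀ × r(1−r^5)/(1−r)
        = 1.086 × 0.6973 × (1 − 0.1649) / (1 − 0.6973) = 2.089 mg/L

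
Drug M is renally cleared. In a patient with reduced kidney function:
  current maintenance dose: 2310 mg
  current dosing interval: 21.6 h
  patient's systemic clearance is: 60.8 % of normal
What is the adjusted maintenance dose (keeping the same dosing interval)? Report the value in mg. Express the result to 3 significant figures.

1400 mg

To keep the same average steady-state level, dosing rate must scale with clearance.
CL ratio = 60.8 / 100 = 0.6080
New dose (same interval) = 2310 × 0.6080 = 1404 mg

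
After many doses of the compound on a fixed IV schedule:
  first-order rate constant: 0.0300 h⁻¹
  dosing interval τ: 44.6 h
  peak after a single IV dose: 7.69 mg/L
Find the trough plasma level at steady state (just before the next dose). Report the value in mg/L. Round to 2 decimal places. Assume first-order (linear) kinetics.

e^(−kτ) = e^(−0.03000 × 44.6) = 0.2624
Accumulation ratio R = 1 / (1 − e^(−kτ)) = 1 / (1 − 0.2624) = 1.356
Steady-state trough = C₀ × R × e^(−kτ) = 7.69 × 1.356 × 0.2624 = 2.736 mg/L

2.74 mg/L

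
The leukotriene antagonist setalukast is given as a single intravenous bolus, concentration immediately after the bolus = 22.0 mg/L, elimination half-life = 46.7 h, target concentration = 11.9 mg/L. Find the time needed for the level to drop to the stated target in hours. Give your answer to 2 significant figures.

41 h

k = ln2 / t½ = 0.693147 / 46.7 = 0.01484 h⁻¹
t = ln(C₀ / C) / k = ln(22.00 / 11.9) / 0.01484
  = ln(1.849) / 0.01484 = 0.6146 / 0.01484 = 41.42 h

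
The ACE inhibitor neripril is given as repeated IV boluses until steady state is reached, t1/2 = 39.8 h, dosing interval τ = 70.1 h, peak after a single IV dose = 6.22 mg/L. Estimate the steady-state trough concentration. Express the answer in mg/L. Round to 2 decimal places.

k = ln2 / t½ = 0.693147 / 39.8 = 0.01742 h⁻¹
e^(−kτ) = e^(−0.01742 × 70.1) = 0.2949
Accumulation ratio R = 1 / (1 − e^(−kτ)) = 1 / (1 − 0.2949) = 1.418
Steady-state trough = C₀ × R × e^(−kτ) = 6.22 × 1.418 × 0.2949 = 2.601 mg/L

2.60 mg/L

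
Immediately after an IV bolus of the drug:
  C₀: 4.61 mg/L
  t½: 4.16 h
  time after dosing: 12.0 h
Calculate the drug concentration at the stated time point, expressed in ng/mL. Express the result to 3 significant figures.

624 ng/mL

k = ln2 / t½ = 0.693147 / 4.16 = 0.1666 h⁻¹
C = C₀ · e^(−k·t) = 4.610 × e^(−0.1666 × 12.0)
  = 4.610 × 0.1354 = 0.6242 mg/L
Convert: 0.6242 mg/L × 1000 = 624.2 ng/mL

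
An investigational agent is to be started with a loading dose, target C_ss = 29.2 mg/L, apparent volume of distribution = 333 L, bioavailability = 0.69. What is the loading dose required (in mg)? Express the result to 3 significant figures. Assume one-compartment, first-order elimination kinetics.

14100 mg

LD = Css × Vd / F = 29.2 × 333 / 0.69 = 14090 mg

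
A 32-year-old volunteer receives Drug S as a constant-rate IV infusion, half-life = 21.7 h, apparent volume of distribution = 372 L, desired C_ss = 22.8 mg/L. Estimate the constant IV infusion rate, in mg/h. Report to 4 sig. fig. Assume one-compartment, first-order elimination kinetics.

270.9 mg/h

k = ln2 / t½ = 0.693147 / 21.7 = 0.03194 h⁻¹
CL = k × Vd = 0.03194 × 372 = 11.88 L/h
At steady state, infusion rate R₀ = Css × CL = 22.8 × 11.88 = 270.9 mg/h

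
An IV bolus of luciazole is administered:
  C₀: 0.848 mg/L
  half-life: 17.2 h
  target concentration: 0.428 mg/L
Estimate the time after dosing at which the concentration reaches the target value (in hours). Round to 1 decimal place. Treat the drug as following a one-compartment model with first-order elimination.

k = ln2 / t½ = 0.693147 / 17.2 = 0.04030 h⁻¹
t = ln(C₀ / C) / k = ln(0.8480 / 0.428) / 0.04030
  = ln(1.981) / 0.04030 = 0.6836 / 0.04030 = 16.96 h

17.0 h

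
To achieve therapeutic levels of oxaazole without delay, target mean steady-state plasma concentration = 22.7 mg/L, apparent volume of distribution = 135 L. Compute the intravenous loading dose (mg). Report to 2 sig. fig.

3100 mg

LD = Css × Vd = 22.7 × 135 = 3065 mg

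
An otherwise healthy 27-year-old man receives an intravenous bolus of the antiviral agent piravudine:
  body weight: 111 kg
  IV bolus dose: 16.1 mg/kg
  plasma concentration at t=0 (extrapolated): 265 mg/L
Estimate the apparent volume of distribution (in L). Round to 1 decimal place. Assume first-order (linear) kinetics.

Dose = 16.1 × 111 = 1787 mg
Vd = Dose / C₀ = 1787 / 265 = 6.743 L

6.7 L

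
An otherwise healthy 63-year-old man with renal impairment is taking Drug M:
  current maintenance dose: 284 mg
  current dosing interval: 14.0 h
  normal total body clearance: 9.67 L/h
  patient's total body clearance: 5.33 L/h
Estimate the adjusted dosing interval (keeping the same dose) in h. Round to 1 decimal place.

25.4 h

To keep the same average steady-state level, dosing rate must scale with clearance.
CL ratio = 5.33 / 9.67 = 0.5512
New interval (same dose) = 14.0 / 0.5512 = 25.40 h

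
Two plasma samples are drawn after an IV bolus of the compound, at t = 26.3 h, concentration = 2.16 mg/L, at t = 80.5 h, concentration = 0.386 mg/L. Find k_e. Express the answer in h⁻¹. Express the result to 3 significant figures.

k = ln(C₁/C₂) / (t₂ − t₁) = ln(2.16/0.386) / (80.5 − 26.3)
  = 1.722 / 54.20 = 0.03177 h⁻¹

0.0318 h⁻¹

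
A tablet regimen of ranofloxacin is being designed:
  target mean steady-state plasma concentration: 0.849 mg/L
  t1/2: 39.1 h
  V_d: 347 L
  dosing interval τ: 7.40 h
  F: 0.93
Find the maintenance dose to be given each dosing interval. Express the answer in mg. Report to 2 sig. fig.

42 mg

k = ln2 / t½ = 0.693147 / 39.1 = 0.01773 h⁻¹
CL = k × Vd = 0.01773 × 347 = 6.152 L/h
At steady state, F × (Dose/τ) = Css × CL.
Dose = Css × CL × τ / F = 0.849 × 6.152 × 7.40 / 0.93 = 41.56 mg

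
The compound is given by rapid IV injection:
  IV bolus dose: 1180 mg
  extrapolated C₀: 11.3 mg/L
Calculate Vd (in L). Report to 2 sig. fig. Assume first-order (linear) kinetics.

100 L

Vd = Dose / C₀ = 1180 / 11.3 = 104.4 L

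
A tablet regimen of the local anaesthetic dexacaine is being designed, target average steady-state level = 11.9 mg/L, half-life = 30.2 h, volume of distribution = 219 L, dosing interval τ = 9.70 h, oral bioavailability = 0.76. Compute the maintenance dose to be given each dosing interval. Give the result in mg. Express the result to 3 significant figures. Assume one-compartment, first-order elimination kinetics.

763 mg

k = ln2 / t½ = 0.693147 / 30.2 = 0.02295 h⁻¹
CL = k × Vd = 0.02295 × 219 = 5.026 L/h
At steady state, F × (Dose/τ) = Css × CL.
Dose = Css × CL × τ / F = 11.9 × 5.026 × 9.70 / 0.76 = 763.4 mg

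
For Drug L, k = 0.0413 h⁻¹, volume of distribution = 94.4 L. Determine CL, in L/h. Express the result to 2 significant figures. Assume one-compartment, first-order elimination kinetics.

3.9 L/h

CL = k × Vd = 0.0413 × 94.4 = 3.899 L/h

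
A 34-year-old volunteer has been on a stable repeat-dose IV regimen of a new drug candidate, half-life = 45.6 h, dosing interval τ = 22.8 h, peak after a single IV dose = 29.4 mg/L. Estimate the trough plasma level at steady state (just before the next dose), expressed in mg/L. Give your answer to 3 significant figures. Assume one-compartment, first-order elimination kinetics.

71.0 mg/L

k = ln2 / t½ = 0.693147 / 45.6 = 0.01520 h⁻¹
e^(−kτ) = e^(−0.01520 × 22.8) = 0.7071
Accumulation ratio R = 1 / (1 − e^(−kτ)) = 1 / (1 − 0.7071) = 3.414
Steady-state trough = C₀ × R × e^(−kτ) = 29.4 × 3.414 × 0.7071 = 70.97 mg/L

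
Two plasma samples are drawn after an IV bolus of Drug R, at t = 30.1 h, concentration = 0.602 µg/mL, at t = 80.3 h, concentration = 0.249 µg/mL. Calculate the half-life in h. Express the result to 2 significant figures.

k = ln(C₁/C₂) / (t₂ − t₁) = ln(0.602/0.249) / (80.3 − 30.1)
  = 0.8828 / 50.20 = 0.01759 h⁻¹
t½ = ln2 / k = 0.693147 / 0.01759 = 39.41 h

39 h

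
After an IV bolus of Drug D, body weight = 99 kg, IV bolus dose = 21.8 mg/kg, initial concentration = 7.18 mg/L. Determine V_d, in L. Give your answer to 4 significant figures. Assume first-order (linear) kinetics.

300.6 L

Dose = 21.8 × 99 = 2158 mg
Vd = Dose / C₀ = 2158 / 7.18 = 300.6 L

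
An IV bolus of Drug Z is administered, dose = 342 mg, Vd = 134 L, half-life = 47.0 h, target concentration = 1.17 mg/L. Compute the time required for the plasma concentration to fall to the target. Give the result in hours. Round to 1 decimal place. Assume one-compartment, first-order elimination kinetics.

C₀ = Dose / Vd = 342.0 / 134 = 2.552 mg/L
k = ln2 / t½ = 0.693147 / 47.0 = 0.01475 h⁻¹
t = ln(C₀ / C) / k = ln(2.552 / 1.17) / 0.01475
  = ln(2.181) / 0.01475 = 0.7798 / 0.01475 = 52.87 h

52.9 h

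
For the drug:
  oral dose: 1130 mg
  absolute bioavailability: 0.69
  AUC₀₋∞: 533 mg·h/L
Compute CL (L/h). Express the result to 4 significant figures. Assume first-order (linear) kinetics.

CL = F·Dose / AUC = 0.69 × 1130 / 533 = 1.463 L/h

1.463 L/h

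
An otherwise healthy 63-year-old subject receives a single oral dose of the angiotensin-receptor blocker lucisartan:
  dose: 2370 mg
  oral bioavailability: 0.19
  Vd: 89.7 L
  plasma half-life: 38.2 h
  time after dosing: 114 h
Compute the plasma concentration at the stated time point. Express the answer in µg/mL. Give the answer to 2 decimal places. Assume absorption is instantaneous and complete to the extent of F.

0.63 µg/mL

Amount reaching circulation = F × Dose = 0.19 × 2370 = 450.3 mg
C₀ = F·Dose / Vd = 450.3 / 89.7 = 5.020 mg/L
k = ln2 / t½ = 0.693147 / 38.2 = 0.01815 h⁻¹
C = C₀ · e^(−k·t) = 5.020 × e^(−0.01815 × 114)
  = 5.020 × 0.1263 = 0.6340 mg/L
(0.6340 mg/L = 0.6340 µg/mL)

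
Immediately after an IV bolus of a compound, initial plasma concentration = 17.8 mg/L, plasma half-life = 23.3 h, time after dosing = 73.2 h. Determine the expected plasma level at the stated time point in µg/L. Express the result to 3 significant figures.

2020 µg/L

k = ln2 / t½ = 0.693147 / 23.3 = 0.02975 h⁻¹
C = C₀ · e^(−k·t) = 17.80 × e^(−0.02975 × 73.2)
  = 17.80 × 0.1133 = 2.017 mg/L
Convert: 2.017 mg/L × 1000 = 2017 µg/L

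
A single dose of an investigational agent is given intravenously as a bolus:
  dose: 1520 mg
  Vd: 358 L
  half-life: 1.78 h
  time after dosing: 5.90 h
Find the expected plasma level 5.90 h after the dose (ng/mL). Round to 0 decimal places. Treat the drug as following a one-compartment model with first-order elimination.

C₀ = Dose / Vd = 1520 / 358 = 4.246 mg/L
k = ln2 / t½ = 0.693147 / 1.78 = 0.3894 h⁻¹
C = C₀ · e^(−k·t) = 4.246 × e^(−0.3894 × 5.90)
  = 4.246 × 0.1005 = 0.4267 mg/L
Convert: 0.4267 mg/L × 1000 = 426.7 ng/mL

427 ng/mL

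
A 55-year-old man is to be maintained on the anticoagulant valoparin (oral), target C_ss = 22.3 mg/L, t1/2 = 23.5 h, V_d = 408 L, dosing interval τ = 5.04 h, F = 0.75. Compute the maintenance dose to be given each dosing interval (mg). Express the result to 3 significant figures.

k = ln2 / t½ = 0.693147 / 23.5 = 0.02950 h⁻¹
CL = k × Vd = 0.02950 × 408 = 12.04 L/h
At steady state, F × (Dose/τ) = Css × CL.
Dose = Css × CL × τ / F = 22.3 × 12.04 × 5.04 / 0.75 = 1804 mg

1800 mg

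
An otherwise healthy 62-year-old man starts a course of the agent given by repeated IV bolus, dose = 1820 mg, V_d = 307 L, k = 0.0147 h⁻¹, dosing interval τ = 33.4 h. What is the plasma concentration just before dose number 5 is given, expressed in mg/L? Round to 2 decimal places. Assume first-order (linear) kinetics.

C₀ per dose = Dose / Vd = 1820 / 307 = 5.928 mg/L
Fraction remaining after one interval: r = e^(−kτ) = e^(−0.01470 × 33.4) = 0.6120
Before dose 5, 4 doses have been given (aged 1τ, 2τ, 3τ, 4τ).
C_trough = C₀ × (r + r² + … + r^4) = C₀ × r(1−r^4)/(1−r)
        = 5.928 × 0.6120 × (1 − 0.1403) / (1 − 0.6120) = 8.038 mg/L

8.04 mg/L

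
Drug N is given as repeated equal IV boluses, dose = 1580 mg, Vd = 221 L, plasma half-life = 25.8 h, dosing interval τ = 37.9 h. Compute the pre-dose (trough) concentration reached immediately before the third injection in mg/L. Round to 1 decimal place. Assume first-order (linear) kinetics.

3.5 mg/L

C₀ per dose = Dose / Vd = 1580 / 221 = 7.149 mg/L
k = ln2 / t½ = 0.693147 / 25.8 = 0.02687 h⁻¹
Fraction remaining after one interval: r = e^(−kτ) = e^(−0.02687 × 37.9) = 0.3612
Before dose 3, 2 doses have been given (aged 1τ, 2τ).
C_trough = C₀ × (r + r²) = 7.149 × (0.3612 + 0.1305) = 3.515 mg/L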